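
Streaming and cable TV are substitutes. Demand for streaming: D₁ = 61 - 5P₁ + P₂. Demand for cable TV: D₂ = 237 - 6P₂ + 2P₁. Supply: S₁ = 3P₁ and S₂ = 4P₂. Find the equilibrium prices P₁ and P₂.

Market 1: 61 - 5P₁ + P₂ = 3P₁ → 8P₁ - P₂ = 61.
Market 2: 10P₂ - 2P₁ = 237.
Eliminating P₂: 10×(1) + 1×(2) gives 78P₁ = 847, so P₁ = 847/78.
Back-substitute into (2): P₂ = (237 + 2×847/78) / 10 = 1009/39.

P₁ = 847/78, P₂ = 1009/39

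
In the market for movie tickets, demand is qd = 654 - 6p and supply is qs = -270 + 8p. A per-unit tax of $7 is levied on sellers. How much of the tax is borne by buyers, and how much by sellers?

Pre-tax equilibrium: p* = 66, q* = 258.
Tax on sellers shifts supply to qs = -270 + 8(p − 7) = -326 + 8p.
654 - 6p = -326 + 8p gives buyer price pb = 70; sellers receive ps = 70 − 7 = 63.
New quantity: q = 654 − 6(70) = 234.
Buyer burden = 70 − 66 = 4; seller burden = 66 − 63 = 3.

Buyers bear $4, sellers bear $3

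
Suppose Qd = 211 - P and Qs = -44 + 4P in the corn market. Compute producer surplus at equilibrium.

Producer surplus = 3200

Equilibrium: 211 - P = -44 + 4P gives P* = 51, Q* = 160.
Supply starts at P = 11 (where Qs = 0).
PS = ½(51 − 11)(160) = 3200.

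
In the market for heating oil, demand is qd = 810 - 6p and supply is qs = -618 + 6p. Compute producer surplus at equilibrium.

Producer surplus = 768

Equilibrium: 810 - 6p = -618 + 6p gives p* = 119, q* = 96.
Supply starts at p = 103 (where qs = 0).
PS = ½(119 − 103)(96) = 768.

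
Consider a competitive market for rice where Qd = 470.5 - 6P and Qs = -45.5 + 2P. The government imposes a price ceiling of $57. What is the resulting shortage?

Shortage = 60

Equilibrium price would be P* = 64.5, so the ceiling at 57 binds.
At P = 57: Qd = 470.5 − 6(57) = 128.5, Qs = -45.5 + 2(57) = 68.5.
Shortage = 128.5 − 68.5 = 60.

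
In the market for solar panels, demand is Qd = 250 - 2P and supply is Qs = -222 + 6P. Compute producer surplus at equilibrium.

Equilibrium: 250 - 2P = -222 + 6P gives P* = 59, Q* = 132.
Supply starts at P = 37 (where Qs = 0).
PS = ½(59 − 37)(132) = 1452.

Producer surplus = 1452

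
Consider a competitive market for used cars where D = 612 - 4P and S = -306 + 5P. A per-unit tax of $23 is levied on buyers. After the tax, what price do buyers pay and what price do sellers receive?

Pre-tax equilibrium: P* = 102, Q* = 204.
Tax on buyers shifts demand to D = 612 − 4(P + 23) = 520 - 4P.
520 - 4P = -306 + 5P gives seller price Ps = 826/9; buyers pay Pb = 826/9 + 23 = 1033/9.
New quantity: Q = 612 − 4(1033/9) = 1376/9.

Buyers pay 1033/9, sellers receive 826/9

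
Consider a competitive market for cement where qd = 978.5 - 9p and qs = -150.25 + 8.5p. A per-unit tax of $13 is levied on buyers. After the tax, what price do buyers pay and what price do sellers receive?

Buyers pay 4957/70, sellers receive 4047/70

Pre-tax equilibrium: p* = 64.5, q* = 398.
Tax on buyers shifts demand to qd = 978.5 − 9(p + 13) = 861.5 - 9p.
861.5 - 9p = -150.25 + 8.5p gives seller price ps = 4047/70; buyers pay pb = 4047/70 + 13 = 4957/70.
New quantity: q = 978.5 − 9(4957/70) = 11941/35.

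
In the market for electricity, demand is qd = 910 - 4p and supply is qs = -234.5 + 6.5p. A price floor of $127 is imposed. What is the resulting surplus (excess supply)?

Surplus = 189

Equilibrium price would be p* = 109, so the floor at 127 binds.
At p = 127: qd = 402, qs = 591.
Surplus = 591 − 402 = 189.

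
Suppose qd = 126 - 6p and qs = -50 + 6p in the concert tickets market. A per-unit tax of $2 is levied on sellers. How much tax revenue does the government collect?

Pre-tax equilibrium: p* = 44/3, q* = 38.
Tax on sellers shifts supply to qs = -50 + 6(p − 2) = -62 + 6p.
126 - 6p = -62 + 6p gives buyer price pb = 47/3; sellers receive ps = 47/3 − 2 = 41/3.
New quantity: q = 126 − 6(47/3) = 32.
Revenue = 2 × 32 = 64.

Tax revenue = 64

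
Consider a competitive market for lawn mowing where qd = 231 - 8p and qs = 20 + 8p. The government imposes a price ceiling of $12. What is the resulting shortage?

Shortage = 19

Equilibrium price would be p* = 13.1875, so the ceiling at 12 binds.
At p = 12: qd = 231 − 8(12) = 135, qs = 20 + 8(12) = 116.
Shortage = 135 − 116 = 19.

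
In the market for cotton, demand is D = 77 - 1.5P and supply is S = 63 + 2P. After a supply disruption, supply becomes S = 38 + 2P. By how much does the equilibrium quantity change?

ΔQ = -75/7

Original equilibrium: P* = 4, Q* = 71.
New equilibrium: 77 - 1.5P = 38 + 2P, so 39 = 3.5P and P' = 78/7; Q' = 77 − 1.5(78/7) = 422/7.
Change in quantity: 422/7 − 71 = -75/7.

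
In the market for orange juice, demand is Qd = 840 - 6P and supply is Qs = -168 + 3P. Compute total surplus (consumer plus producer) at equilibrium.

Total surplus = 7056

Equilibrium: 840 - 6P = -168 + 3P gives P* = 112, Q* = 168.
Demand choke price: P = 140; supply starts at P = 56.
CS = ½(140 − 112)(168) = 2352; PS = ½(112 − 56)(168) = 4704.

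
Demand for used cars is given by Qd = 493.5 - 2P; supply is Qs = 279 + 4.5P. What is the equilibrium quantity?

Set Qd = Qs: 493.5 - 2P = 279 + 4.5P.
214.5 = 6.5P, so P* = 33.
Q* = 493.5 − 2(33) = 427.5.

Q* = 427.5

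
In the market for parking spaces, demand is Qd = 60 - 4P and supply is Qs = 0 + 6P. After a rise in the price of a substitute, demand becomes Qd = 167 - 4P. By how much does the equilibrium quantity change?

Original equilibrium: P* = 6, Q* = 36.
New equilibrium: 167 - 4P = 0 + 6P, so 167 = 10P and P' = 16.7; Q' = 167 − 4(16.7) = 100.2.
Change in quantity: 100.2 − 36 = 64.2.

ΔQ = 64.2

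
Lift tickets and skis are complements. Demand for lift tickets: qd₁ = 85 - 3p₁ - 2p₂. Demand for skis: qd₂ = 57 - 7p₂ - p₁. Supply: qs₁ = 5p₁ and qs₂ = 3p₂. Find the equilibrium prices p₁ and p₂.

Market 1: 85 - 3p₁ - 2p₂ = 5p₁ → 8p₁ + 2p₂ = 85.
Market 2: 10p₂ + p₁ = 57.
Eliminating p₂: 10×(1) − 2×(2) gives 78p₁ = 736, so p₁ = 368/39.
Back-substitute into (2): p₂ = (57 − 1×368/39) / 10 = 371/78.

p₁ = 368/39, p₂ = 371/78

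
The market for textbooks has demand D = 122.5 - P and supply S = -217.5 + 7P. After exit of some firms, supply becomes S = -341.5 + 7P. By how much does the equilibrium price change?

ΔP = 15.5

Original equilibrium: P* = 42.5, Q* = 80.
New equilibrium: 122.5 - P = -341.5 + 7P, so 464 = 8P and P' = 58; Q' = 122.5 − 1(58) = 64.5.
Change in price: 58 − 42.5 = 15.5.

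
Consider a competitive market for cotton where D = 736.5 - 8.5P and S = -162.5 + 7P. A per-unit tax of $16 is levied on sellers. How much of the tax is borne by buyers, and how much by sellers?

Pre-tax equilibrium: P* = 58, Q* = 243.5.
Tax on sellers shifts supply to S = -162.5 + 7(P − 16) = -274.5 + 7P.
736.5 - 8.5P = -274.5 + 7P gives buyer price Pb = 2022/31; sellers receive Ps = 2022/31 − 16 = 1526/31.
New quantity: Q = 736.5 − 8.5(2022/31) = 11289/62.
Buyer burden = 2022/31 − 58 = 224/31; seller burden = 58 − 1526/31 = 272/31.

Buyers bear 224/31, sellers bear 272/31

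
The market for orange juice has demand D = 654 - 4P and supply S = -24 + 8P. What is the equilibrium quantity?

Set D = S: 654 - 4P = -24 + 8P.
678 = 12P, so P* = 56.5.
Q* = 654 − 4(56.5) = 428.

Q* = 428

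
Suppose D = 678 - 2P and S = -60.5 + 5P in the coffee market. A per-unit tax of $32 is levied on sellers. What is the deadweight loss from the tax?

Pre-tax equilibrium: P* = 105.5, Q* = 467.
Tax on sellers shifts supply to S = -60.5 + 5(P − 32) = -220.5 + 5P.
678 - 2P = -220.5 + 5P gives buyer price Pb = 1797/14; sellers receive Ps = 1797/14 − 32 = 1349/14.
New quantity: Q = 678 − 2(1797/14) = 2949/7.
DWL = ½ × 32 × (467 − 2949/7) = 5120/7.

Deadweight loss = 5120/7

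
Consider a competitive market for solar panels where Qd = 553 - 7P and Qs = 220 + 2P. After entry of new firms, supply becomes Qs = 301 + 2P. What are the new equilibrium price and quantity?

Original equilibrium: P* = 37, Q* = 294.
New equilibrium: 553 - 7P = 301 + 2P, so 252 = 9P and P' = 28; Q' = 553 − 7(28) = 357.

P' = 28, Q' = 357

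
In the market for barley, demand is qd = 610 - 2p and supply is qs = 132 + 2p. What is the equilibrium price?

Set qd = qs: 610 - 2p = 132 + 2p.
478 = 4p, so p* = 119.5.
q* = 610 − 2(119.5) = 371.

p* = 119.5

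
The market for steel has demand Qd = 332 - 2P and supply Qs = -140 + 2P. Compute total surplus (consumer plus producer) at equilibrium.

Equilibrium: 332 - 2P = -140 + 2P gives P* = 118, Q* = 96.
Demand choke price: P = 166; supply starts at P = 70.
CS = ½(166 − 118)(96) = 2304; PS = ½(118 − 70)(96) = 2304.

Total surplus = 4608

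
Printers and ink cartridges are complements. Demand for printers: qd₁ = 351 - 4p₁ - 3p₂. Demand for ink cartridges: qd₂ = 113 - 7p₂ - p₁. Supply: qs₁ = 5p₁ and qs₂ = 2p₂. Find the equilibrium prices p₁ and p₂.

p₁ = 470/13, p₂ = 111/13

Market 1: 351 - 4p₁ - 3p₂ = 5p₁ → 9p₁ + 3p₂ = 351.
Market 2: 9p₂ + p₁ = 113.
Eliminating p₂: 9×(1) − 3×(2) gives 78p₁ = 2820, so p₁ = 470/13.
Back-substitute into (2): p₂ = (113 − 1×470/13) / 9 = 111/13.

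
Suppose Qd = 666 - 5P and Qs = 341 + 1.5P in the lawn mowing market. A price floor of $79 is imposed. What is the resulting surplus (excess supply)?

Equilibrium price would be P* = 50, so the floor at 79 binds.
At P = 79: Qd = 271, Qs = 459.5.
Surplus = 459.5 − 271 = 188.5.

Surplus = 188.5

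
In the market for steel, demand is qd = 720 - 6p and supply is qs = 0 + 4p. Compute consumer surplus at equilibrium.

Equilibrium: 720 - 6p = 0 + 4p gives p* = 72, q* = 288.
Demand choke price (qd = 0): p = 120.
CS = ½(120 − 72)(288) = 6912.

Consumer surplus = 6912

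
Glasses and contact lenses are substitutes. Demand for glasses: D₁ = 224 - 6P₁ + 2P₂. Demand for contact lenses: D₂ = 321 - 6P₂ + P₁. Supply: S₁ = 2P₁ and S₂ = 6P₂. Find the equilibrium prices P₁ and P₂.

P₁ = 1665/47, P₂ = 1396/47

Market 1: 224 - 6P₁ + 2P₂ = 2P₁ → 8P₁ - 2P₂ = 224.
Market 2: 12P₂ - P₁ = 321.
Eliminating P₂: 12×(1) + 2×(2) gives 94P₁ = 3330, so P₁ = 1665/47.
Back-substitute into (2): P₂ = (321 + 1×1665/47) / 12 = 1396/47.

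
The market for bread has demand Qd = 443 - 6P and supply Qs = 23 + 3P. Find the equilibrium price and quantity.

Set Qd = Qs: 443 - 6P = 23 + 3P.
420 = 9P, so P* = 140/3.
Q* = 443 − 6(140/3) = 163.

P* = 140/3, Q* = 163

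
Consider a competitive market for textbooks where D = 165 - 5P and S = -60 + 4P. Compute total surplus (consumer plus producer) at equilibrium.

Total surplus = 360

Equilibrium: 165 - 5P = -60 + 4P gives P* = 25, Q* = 40.
Demand choke price: P = 33; supply starts at P = 15.
CS = ½(33 − 25)(40) = 160; PS = ½(25 − 15)(40) = 200.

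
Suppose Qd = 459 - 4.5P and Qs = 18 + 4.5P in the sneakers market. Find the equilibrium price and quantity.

Set Qd = Qs: 459 - 4.5P = 18 + 4.5P.
441 = 9P, so P* = 49.
Q* = 459 − 4.5(49) = 238.5.

P* = 49, Q* = 238.5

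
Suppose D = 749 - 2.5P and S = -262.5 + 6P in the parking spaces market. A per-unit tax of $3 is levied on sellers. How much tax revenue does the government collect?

Pre-tax equilibrium: P* = 119, Q* = 451.5.
Tax on sellers shifts supply to S = -262.5 + 6(P − 3) = -280.5 + 6P.
749 - 2.5P = -280.5 + 6P gives buyer price Pb = 2059/17; sellers receive Ps = 2059/17 − 3 = 2008/17.
New quantity: Q = 749 − 2.5(2059/17) = 15171/34.
Revenue = 3 × 15171/34 = 45513/34.

Tax revenue = 45513/34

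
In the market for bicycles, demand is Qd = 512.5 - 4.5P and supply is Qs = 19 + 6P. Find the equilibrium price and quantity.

Set Qd = Qs: 512.5 - 4.5P = 19 + 6P.
493.5 = 10.5P, so P* = 47.
Q* = 512.5 − 4.5(47) = 301.

P* = 47, Q* = 301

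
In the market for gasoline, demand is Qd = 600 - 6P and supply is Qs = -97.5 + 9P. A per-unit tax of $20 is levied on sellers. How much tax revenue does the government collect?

Pre-tax equilibrium: P* = 46.5, Q* = 321.
Tax on sellers shifts supply to Qs = -97.5 + 9(P − 20) = -277.5 + 9P.
600 - 6P = -277.5 + 9P gives buyer price Pb = 58.5; sellers receive Ps = 58.5 − 20 = 38.5.
New quantity: Q = 600 − 6(58.5) = 249.
Revenue = 20 × 249 = 4980.

Tax revenue = 4980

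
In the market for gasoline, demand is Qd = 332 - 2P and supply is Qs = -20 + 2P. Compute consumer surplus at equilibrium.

Consumer surplus = 6084

Equilibrium: 332 - 2P = -20 + 2P gives P* = 88, Q* = 156.
Demand choke price (Qd = 0): P = 166.
CS = ½(166 − 88)(156) = 6084.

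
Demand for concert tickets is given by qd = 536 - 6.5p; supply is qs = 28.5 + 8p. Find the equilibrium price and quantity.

Set qd = qs: 536 - 6.5p = 28.5 + 8p.
507.5 = 14.5p, so p* = 35.
q* = 536 − 6.5(35) = 308.5.

p* = 35, q* = 308.5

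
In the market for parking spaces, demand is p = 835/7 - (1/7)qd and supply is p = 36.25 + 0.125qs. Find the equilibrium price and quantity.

Set the two price expressions equal: 835/7 - (1/7)q = 36.25 + 0.125q.
2325/28 = (15/56)q, so q* = 310.
p* = 835/7 − (1/7)(310) = 75.

p* = 75, q* = 310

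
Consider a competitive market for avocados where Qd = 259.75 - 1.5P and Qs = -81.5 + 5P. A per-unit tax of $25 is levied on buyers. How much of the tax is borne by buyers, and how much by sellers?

Buyers bear 250/13, sellers bear 75/13

Pre-tax equilibrium: P* = 52.5, Q* = 181.
Tax on buyers shifts demand to Qd = 259.75 − 1.5(P + 25) = 222.25 - 1.5P.
222.25 - 1.5P = -81.5 + 5P gives seller price Ps = 1215/26; buyers pay Pb = 1215/26 + 25 = 1865/26.
New quantity: Q = 259.75 − 1.5(1865/26) = 1978/13.
Buyer burden = 1865/26 − 52.5 = 250/13; seller burden = 52.5 − 1215/26 = 75/13.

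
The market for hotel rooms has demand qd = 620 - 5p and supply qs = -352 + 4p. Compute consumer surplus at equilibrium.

Consumer surplus = 640

Equilibrium: 620 - 5p = -352 + 4p gives p* = 108, q* = 80.
Demand choke price (qd = 0): p = 124.
CS = ½(124 − 108)(80) = 640.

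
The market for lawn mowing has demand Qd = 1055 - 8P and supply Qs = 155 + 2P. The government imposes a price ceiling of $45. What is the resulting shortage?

Equilibrium price would be P* = 90, so the ceiling at 45 binds.
At P = 45: Qd = 1055 − 8(45) = 695, Qs = 155 + 2(45) = 245.
Shortage = 695 − 245 = 450.

Shortage = 450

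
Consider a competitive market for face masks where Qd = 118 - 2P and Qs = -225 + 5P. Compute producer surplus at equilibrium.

Equilibrium: 118 - 2P = -225 + 5P gives P* = 49, Q* = 20.
Supply starts at P = 45 (where Qs = 0).
PS = ½(49 − 45)(20) = 40.

Producer surplus = 40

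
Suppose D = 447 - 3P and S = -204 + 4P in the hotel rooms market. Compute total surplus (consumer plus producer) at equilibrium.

Equilibrium: 447 - 3P = -204 + 4P gives P* = 93, Q* = 168.
Demand choke price: P = 149; supply starts at P = 51.
CS = ½(149 − 93)(168) = 4704; PS = ½(93 − 51)(168) = 3528.

Total surplus = 8232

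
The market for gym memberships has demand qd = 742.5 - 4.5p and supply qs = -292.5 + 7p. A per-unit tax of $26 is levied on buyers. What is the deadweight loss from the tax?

Deadweight loss = 21294/23

Pre-tax equilibrium: p* = 90, q* = 337.5.
Tax on buyers shifts demand to qd = 742.5 − 4.5(p + 26) = 625.5 - 4.5p.
625.5 - 4.5p = -292.5 + 7p gives seller price ps = 1836/23; buyers pay pb = 1836/23 + 26 = 2434/23.
New quantity: q = 742.5 − 4.5(2434/23) = 12249/46.
DWL = ½ × 26 × (337.5 − 12249/46) = 21294/23.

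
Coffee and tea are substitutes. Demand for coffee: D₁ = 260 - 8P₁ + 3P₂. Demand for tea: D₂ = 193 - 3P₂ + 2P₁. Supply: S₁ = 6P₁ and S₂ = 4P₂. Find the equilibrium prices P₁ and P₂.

Market 1: 260 - 8P₁ + 3P₂ = 6P₁ → 14P₁ - 3P₂ = 260.
Market 2: 7P₂ - 2P₁ = 193.
Eliminating P₂: 7×(1) + 3×(2) gives 92P₁ = 2399, so P₁ = 2399/92.
Back-substitute into (2): P₂ = (193 + 2×2399/92) / 7 = 1611/46.

P₁ = 2399/92, P₂ = 1611/46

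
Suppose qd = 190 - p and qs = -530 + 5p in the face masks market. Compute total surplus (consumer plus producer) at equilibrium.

Equilibrium: 190 - p = -530 + 5p gives p* = 120, q* = 70.
Demand choke price: p = 190; supply starts at p = 106.
CS = ½(190 − 120)(70) = 2450; PS = ½(120 − 106)(70) = 490.

Total surplus = 2940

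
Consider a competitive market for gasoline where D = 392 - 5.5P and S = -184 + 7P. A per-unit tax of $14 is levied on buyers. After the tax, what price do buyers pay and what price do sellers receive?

Pre-tax equilibrium: P* = 46.08, Q* = 138.56.
Tax on buyers shifts demand to D = 392 − 5.5(P + 14) = 315 - 5.5P.
315 - 5.5P = -184 + 7P gives seller price Ps = 39.92; buyers pay Pb = 39.92 + 14 = 53.92.
New quantity: Q = 392 − 5.5(53.92) = 95.44.

Buyers pay $53.92, sellers receive $39.92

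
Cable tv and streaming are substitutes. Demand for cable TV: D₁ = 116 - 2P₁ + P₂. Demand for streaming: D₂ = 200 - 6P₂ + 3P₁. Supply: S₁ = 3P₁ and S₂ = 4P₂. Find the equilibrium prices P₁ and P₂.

Market 1: 116 - 2P₁ + P₂ = 3P₁ → 5P₁ - P₂ = 116.
Market 2: 10P₂ - 3P₁ = 200.
Eliminating P₂: 10×(1) + 1×(2) gives 47P₁ = 1360, so P₁ = 1360/47.
Back-substitute into (2): P₂ = (200 + 3×1360/47) / 10 = 1348/47.

P₁ = 1360/47, P₂ = 1348/47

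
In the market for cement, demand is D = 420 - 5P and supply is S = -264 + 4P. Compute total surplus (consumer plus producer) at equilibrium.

Total surplus = 360

Equilibrium: 420 - 5P = -264 + 4P gives P* = 76, Q* = 40.
Demand choke price: P = 84; supply starts at P = 66.
CS = ½(84 − 76)(40) = 160; PS = ½(76 − 66)(40) = 200.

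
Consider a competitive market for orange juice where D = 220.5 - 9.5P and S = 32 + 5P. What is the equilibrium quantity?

Q* = 97

Set D = S: 220.5 - 9.5P = 32 + 5P.
188.5 = 14.5P, so P* = 13.
Q* = 220.5 − 9.5(13) = 97.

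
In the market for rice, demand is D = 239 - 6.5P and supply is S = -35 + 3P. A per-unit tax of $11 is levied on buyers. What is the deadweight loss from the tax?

Pre-tax equilibrium: P* = 548/19, Q* = 979/19.
Tax on buyers shifts demand to D = 239 − 6.5(P + 11) = 167.5 - 6.5P.
167.5 - 6.5P = -35 + 3P gives seller price Ps = 405/19; buyers pay Pb = 405/19 + 11 = 614/19.
New quantity: Q = 239 − 6.5(614/19) = 550/19.
DWL = ½ × 11 × (979/19 − 550/19) = 4719/38.

Deadweight loss = 4719/38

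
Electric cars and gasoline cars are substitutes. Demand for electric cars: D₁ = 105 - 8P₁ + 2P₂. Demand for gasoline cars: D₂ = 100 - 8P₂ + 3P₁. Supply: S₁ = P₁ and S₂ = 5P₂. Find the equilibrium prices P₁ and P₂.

Market 1: 105 - 8P₁ + 2P₂ = P₁ → 9P₁ - 2P₂ = 105.
Market 2: 13P₂ - 3P₁ = 100.
Eliminating P₂: 13×(1) + 2×(2) gives 111P₁ = 1565, so P₁ = 1565/111.
Back-substitute into (2): P₂ = (100 + 3×1565/111) / 13 = 405/37.

P₁ = 1565/111, P₂ = 405/37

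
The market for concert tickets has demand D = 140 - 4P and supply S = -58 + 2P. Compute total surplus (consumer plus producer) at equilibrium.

Equilibrium: 140 - 4P = -58 + 2P gives P* = 33, Q* = 8.
Demand choke price: P = 35; supply starts at P = 29.
CS = ½(35 − 33)(8) = 8; PS = ½(33 − 29)(8) = 16.

Total surplus = 24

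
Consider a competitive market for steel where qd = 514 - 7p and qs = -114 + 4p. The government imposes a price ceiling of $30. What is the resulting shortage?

Shortage = 298

Equilibrium price would be p* = 628/11, so the ceiling at 30 binds.
At p = 30: qd = 514 − 7(30) = 304, qs = -114 + 4(30) = 6.
Shortage = 304 − 6 = 298.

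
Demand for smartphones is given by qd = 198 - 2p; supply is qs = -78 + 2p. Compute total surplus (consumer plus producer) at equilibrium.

Equilibrium: 198 - 2p = -78 + 2p gives p* = 69, q* = 60.
Demand choke price: p = 99; supply starts at p = 39.
CS = ½(99 − 69)(60) = 900; PS = ½(69 − 39)(60) = 900.

Total surplus = 1800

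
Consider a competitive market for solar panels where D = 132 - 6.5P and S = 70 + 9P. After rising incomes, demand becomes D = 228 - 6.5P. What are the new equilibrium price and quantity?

Original equilibrium: P* = 4, Q* = 106.
New equilibrium: 228 - 6.5P = 70 + 9P, so 158 = 15.5P and P' = 316/31; Q' = 228 − 6.5(316/31) = 5014/31.

P' = 316/31, Q' = 5014/31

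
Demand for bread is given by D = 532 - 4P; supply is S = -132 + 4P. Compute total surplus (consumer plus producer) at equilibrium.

Total surplus = 10000

Equilibrium: 532 - 4P = -132 + 4P gives P* = 83, Q* = 200.
Demand choke price: P = 133; supply starts at P = 33.
CS = ½(133 − 83)(200) = 5000; PS = ½(83 − 33)(200) = 5000.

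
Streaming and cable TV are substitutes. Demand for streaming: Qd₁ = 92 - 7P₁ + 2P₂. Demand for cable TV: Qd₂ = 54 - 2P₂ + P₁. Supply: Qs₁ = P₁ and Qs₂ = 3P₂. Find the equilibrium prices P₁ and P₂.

P₁ = 284/19, P₂ = 262/19

Market 1: 92 - 7P₁ + 2P₂ = P₁ → 8P₁ - 2P₂ = 92.
Market 2: 5P₂ - P₁ = 54.
Eliminating P₂: 5×(1) + 2×(2) gives 38P₁ = 568, so P₁ = 284/19.
Back-substitute into (2): P₂ = (54 + 1×284/19) / 5 = 262/19.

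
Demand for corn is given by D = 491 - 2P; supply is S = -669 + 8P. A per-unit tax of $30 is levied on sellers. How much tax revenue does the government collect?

Tax revenue = 6330

Pre-tax equilibrium: P* = 116, Q* = 259.
Tax on sellers shifts supply to S = -669 + 8(P − 30) = -909 + 8P.
491 - 2P = -909 + 8P gives buyer price Pb = 140; sellers receive Ps = 140 − 30 = 110.
New quantity: Q = 491 − 2(140) = 211.
Revenue = 30 × 211 = 6330.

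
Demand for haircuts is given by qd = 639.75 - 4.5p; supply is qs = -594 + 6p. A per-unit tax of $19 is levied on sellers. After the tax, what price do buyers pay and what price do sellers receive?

Pre-tax equilibrium: p* = 117.5, q* = 111.
Tax on sellers shifts supply to qs = -594 + 6(p − 19) = -708 + 6p.
639.75 - 4.5p = -708 + 6p gives buyer price pb = 1797/14; sellers receive ps = 1797/14 − 19 = 1531/14.
New quantity: q = 639.75 − 4.5(1797/14) = 435/7.

Buyers pay 1797/14, sellers receive 1531/14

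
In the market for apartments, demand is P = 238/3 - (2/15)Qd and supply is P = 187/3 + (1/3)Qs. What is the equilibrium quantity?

Set the two price expressions equal: 238/3 - (2/15)Q = 187/3 + (1/3)Q.
17 = (7/15)Q, so Q* = 255/7.
P* = 238/3 − (2/15)(255/7) = 1564/21.

Q* = 255/7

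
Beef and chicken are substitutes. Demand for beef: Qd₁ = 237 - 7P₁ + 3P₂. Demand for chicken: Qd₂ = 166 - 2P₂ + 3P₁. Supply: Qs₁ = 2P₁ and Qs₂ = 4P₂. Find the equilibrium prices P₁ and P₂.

Market 1: 237 - 7P₁ + 3P₂ = 2P₁ → 9P₁ - 3P₂ = 237.
Market 2: 6P₂ - 3P₁ = 166.
Eliminating P₂: 6×(1) + 3×(2) gives 45P₁ = 1920, so P₁ = 128/3.
Back-substitute into (2): P₂ = (166 + 3×128/3) / 6 = 49.

P₁ = 128/3, P₂ = 49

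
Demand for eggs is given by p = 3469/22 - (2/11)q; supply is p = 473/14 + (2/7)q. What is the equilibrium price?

Set the two price expressions equal: 3469/22 - (2/11)q = 473/14 + (2/7)q.
9540/77 = (36/77)q, so q* = 265.
p* = 3469/22 − (2/11)(265) = 109.5.

p* = 109.5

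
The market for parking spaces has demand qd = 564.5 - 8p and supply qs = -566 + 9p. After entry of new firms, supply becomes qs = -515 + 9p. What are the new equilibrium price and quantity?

Original equilibrium: p* = 66.5, q* = 32.5.
New equilibrium: 564.5 - 8p = -515 + 9p, so 1079.5 = 17p and p' = 63.5; q' = 564.5 − 8(63.5) = 56.5.

p' = 63.5, q' = 56.5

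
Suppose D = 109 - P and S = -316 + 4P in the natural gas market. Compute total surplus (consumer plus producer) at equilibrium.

Total surplus = 360

Equilibrium: 109 - P = -316 + 4P gives P* = 85, Q* = 24.
Demand choke price: P = 109; supply starts at P = 79.
CS = ½(109 − 85)(24) = 288; PS = ½(85 − 79)(24) = 72.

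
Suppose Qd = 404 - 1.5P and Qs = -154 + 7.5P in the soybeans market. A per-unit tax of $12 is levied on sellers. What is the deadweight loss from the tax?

Pre-tax equilibrium: P* = 62, Q* = 311.
Tax on sellers shifts supply to Qs = -154 + 7.5(P − 12) = -244 + 7.5P.
404 - 1.5P = -244 + 7.5P gives buyer price Pb = 72; sellers receive Ps = 72 − 12 = 60.
New quantity: Q = 404 − 1.5(72) = 296.
DWL = ½ × 12 × (311 − 296) = 90.

Deadweight loss = 90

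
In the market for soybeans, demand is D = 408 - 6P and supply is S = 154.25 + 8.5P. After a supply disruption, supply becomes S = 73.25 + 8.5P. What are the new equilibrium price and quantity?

P' = 1339/58, Q' = 7815/29

Original equilibrium: P* = 17.5, Q* = 303.
New equilibrium: 408 - 6P = 73.25 + 8.5P, so 334.75 = 14.5P and P' = 1339/58; Q' = 408 − 6(1339/58) = 7815/29.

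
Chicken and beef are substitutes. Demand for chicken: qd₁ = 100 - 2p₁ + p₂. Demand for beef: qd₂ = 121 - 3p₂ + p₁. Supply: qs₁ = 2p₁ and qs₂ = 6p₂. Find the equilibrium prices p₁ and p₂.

p₁ = 1021/35, p₂ = 584/35

Market 1: 100 - 2p₁ + p₂ = 2p₁ → 4p₁ - p₂ = 100.
Market 2: 9p₂ - p₁ = 121.
Eliminating p₂: 9×(1) + 1×(2) gives 35p₁ = 1021, so p₁ = 1021/35.
Back-substitute into (2): p₂ = (121 + 1×1021/35) / 9 = 584/35.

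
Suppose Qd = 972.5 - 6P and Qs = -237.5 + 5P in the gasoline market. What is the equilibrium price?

Set Qd = Qs: 972.5 - 6P = -237.5 + 5P.
1210 = 11P, so P* = 110.
Q* = 972.5 − 6(110) = 312.5.

P* = 110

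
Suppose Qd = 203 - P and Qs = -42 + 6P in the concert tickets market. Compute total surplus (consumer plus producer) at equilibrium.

Total surplus = 16464

Equilibrium: 203 - P = -42 + 6P gives P* = 35, Q* = 168.
Demand choke price: P = 203; supply starts at P = 7.
CS = ½(203 − 35)(168) = 14112; PS = ½(35 − 7)(168) = 2352.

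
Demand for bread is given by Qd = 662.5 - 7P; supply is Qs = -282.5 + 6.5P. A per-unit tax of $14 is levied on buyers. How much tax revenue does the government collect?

Tax revenue = 47369/27

Pre-tax equilibrium: P* = 70, Q* = 172.5.
Tax on buyers shifts demand to Qd = 662.5 − 7(P + 14) = 564.5 - 7P.
564.5 - 7P = -282.5 + 6.5P gives seller price Ps = 1694/27; buyers pay Pb = 1694/27 + 14 = 2072/27.
New quantity: Q = 662.5 − 7(2072/27) = 6767/54.
Revenue = 14 × 6767/54 = 47369/27.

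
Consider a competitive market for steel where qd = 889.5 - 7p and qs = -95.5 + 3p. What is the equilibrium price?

Set qd = qs: 889.5 - 7p = -95.5 + 3p.
985 = 10p, so p* = 98.5.
q* = 889.5 − 7(98.5) = 200.

p* = 98.5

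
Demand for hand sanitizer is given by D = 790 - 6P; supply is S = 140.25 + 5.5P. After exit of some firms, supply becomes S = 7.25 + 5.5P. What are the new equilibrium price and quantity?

P' = 3131/46, Q' = 8777/23

Original equilibrium: P* = 56.5, Q* = 451.
New equilibrium: 790 - 6P = 7.25 + 5.5P, so 782.75 = 11.5P and P' = 3131/46; Q' = 790 − 6(3131/46) = 8777/23.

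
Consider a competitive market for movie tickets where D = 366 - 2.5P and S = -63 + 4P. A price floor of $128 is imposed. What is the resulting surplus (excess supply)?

Equilibrium price would be P* = 66, so the floor at 128 binds.
At P = 128: D = 46, S = 449.
Surplus = 449 − 46 = 403.

Surplus = 403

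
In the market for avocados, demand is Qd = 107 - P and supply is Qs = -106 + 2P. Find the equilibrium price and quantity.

Set Qd = Qs: 107 - P = -106 + 2P.
213 = 3P, so P* = 71.
Q* = 107 − 1(71) = 36.

P* = 71, Q* = 36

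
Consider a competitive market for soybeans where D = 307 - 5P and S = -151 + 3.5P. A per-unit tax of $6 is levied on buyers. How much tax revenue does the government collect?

Pre-tax equilibrium: P* = 916/17, Q* = 639/17.
Tax on buyers shifts demand to D = 307 − 5(P + 6) = 277 - 5P.
277 - 5P = -151 + 3.5P gives seller price Ps = 856/17; buyers pay Pb = 856/17 + 6 = 958/17.
New quantity: Q = 307 − 5(958/17) = 429/17.
Revenue = 6 × 429/17 = 2574/17.

Tax revenue = 2574/17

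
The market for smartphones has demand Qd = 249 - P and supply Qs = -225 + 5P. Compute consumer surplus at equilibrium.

Equilibrium: 249 - P = -225 + 5P gives P* = 79, Q* = 170.
Demand choke price (Qd = 0): P = 249.
CS = ½(249 − 79)(170) = 14450.

Consumer surplus = 14450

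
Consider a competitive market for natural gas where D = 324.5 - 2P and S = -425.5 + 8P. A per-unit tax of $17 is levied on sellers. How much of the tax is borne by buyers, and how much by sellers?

Pre-tax equilibrium: P* = 75, Q* = 174.5.
Tax on sellers shifts supply to S = -425.5 + 8(P − 17) = -561.5 + 8P.
324.5 - 2P = -561.5 + 8P gives buyer price Pb = 88.6; sellers receive Ps = 88.6 − 17 = 71.6.
New quantity: Q = 324.5 − 2(88.6) = 147.3.
Buyer burden = 88.6 − 75 = 13.6; seller burden = 75 − 71.6 = 3.4.

Buyers bear $13.6, sellers bear $3.4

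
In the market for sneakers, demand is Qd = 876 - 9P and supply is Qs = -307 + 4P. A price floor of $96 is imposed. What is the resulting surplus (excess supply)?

Equilibrium price would be P* = 91, so the floor at 96 binds.
At P = 96: Qd = 12, Qs = 77.
Surplus = 77 − 12 = 65.

Surplus = 65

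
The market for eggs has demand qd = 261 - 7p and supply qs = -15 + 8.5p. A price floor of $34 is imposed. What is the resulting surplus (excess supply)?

Surplus = 251

Equilibrium price would be p* = 552/31, so the floor at 34 binds.
At p = 34: qd = 23, qs = 274.
Surplus = 274 − 23 = 251.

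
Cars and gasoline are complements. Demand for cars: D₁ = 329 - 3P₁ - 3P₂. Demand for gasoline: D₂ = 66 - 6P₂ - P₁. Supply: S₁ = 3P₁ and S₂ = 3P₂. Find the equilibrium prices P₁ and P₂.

P₁ = 921/17, P₂ = 67/51

Market 1: 329 - 3P₁ - 3P₂ = 3P₁ → 6P₁ + 3P₂ = 329.
Market 2: 9P₂ + P₁ = 66.
Eliminating P₂: 9×(1) − 3×(2) gives 51P₁ = 2763, so P₁ = 921/17.
Back-substitute into (2): P₂ = (66 − 1×921/17) / 9 = 67/51.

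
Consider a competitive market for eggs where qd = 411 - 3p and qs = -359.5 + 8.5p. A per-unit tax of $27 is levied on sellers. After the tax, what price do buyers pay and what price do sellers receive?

Pre-tax equilibrium: p* = 67, q* = 210.
Tax on sellers shifts supply to qs = -359.5 + 8.5(p − 27) = -589 + 8.5p.
411 - 3p = -589 + 8.5p gives buyer price pb = 2000/23; sellers receive ps = 2000/23 − 27 = 1379/23.
New quantity: q = 411 − 3(2000/23) = 3453/23.

Buyers pay 2000/23, sellers receive 1379/23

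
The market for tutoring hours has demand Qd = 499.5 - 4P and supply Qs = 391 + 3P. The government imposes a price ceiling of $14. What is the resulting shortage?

Equilibrium price would be P* = 15.5, so the ceiling at 14 binds.
At P = 14: Qd = 499.5 − 4(14) = 443.5, Qs = 391 + 3(14) = 433.
Shortage = 443.5 − 433 = 10.5.

Shortage = 10.5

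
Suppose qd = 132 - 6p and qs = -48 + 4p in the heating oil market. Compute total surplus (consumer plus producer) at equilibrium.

Total surplus = 120

Equilibrium: 132 - 6p = -48 + 4p gives p* = 18, q* = 24.
Demand choke price: p = 22; supply starts at p = 12.
CS = ½(22 − 18)(24) = 48; PS = ½(18 − 12)(24) = 72.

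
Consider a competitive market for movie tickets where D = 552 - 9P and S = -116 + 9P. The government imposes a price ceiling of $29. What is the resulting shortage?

Shortage = 146

Equilibrium price would be P* = 334/9, so the ceiling at 29 binds.
At P = 29: D = 552 − 9(29) = 291, S = -116 + 9(29) = 145.
Shortage = 291 − 145 = 146.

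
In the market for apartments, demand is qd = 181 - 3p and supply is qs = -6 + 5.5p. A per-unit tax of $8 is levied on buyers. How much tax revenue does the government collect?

Pre-tax equilibrium: p* = 22, q* = 115.
Tax on buyers shifts demand to qd = 181 − 3(p + 8) = 157 - 3p.
157 - 3p = -6 + 5.5p gives seller price ps = 326/17; buyers pay pb = 326/17 + 8 = 462/17.
New quantity: q = 181 − 3(462/17) = 1691/17.
Revenue = 8 × 1691/17 = 13528/17.

Tax revenue = 13528/17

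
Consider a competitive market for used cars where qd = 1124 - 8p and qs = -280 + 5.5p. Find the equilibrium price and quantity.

Set qd = qs: 1124 - 8p = -280 + 5.5p.
1404 = 13.5p, so p* = 104.
q* = 1124 − 8(104) = 292.

p* = 104, q* = 292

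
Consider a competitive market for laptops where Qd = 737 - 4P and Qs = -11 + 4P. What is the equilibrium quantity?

Q* = 363

Set Qd = Qs: 737 - 4P = -11 + 4P.
748 = 8P, so P* = 93.5.
Q* = 737 − 4(93.5) = 363.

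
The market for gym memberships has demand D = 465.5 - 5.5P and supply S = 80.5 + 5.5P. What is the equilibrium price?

P* = 35

Set D = S: 465.5 - 5.5P = 80.5 + 5.5P.
385 = 11P, so P* = 35.
Q* = 465.5 − 5.5(35) = 273.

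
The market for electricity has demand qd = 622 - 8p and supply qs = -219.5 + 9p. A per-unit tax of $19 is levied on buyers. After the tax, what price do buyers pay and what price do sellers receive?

Buyers pay 2025/34, sellers receive 1379/34

Pre-tax equilibrium: p* = 49.5, q* = 226.
Tax on buyers shifts demand to qd = 622 − 8(p + 19) = 470 - 8p.
470 - 8p = -219.5 + 9p gives seller price ps = 1379/34; buyers pay pb = 1379/34 + 19 = 2025/34.
New quantity: q = 622 − 8(2025/34) = 2474/17.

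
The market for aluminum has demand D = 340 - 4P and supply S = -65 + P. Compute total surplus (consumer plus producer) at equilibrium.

Equilibrium: 340 - 4P = -65 + P gives P* = 81, Q* = 16.
Demand choke price: P = 85; supply starts at P = 65.
CS = ½(85 − 81)(16) = 32; PS = ½(81 − 65)(16) = 128.

Total surplus = 160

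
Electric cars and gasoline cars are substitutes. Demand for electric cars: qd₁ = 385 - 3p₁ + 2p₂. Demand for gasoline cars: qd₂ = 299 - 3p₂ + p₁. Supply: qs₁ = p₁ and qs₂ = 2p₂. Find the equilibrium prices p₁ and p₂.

Market 1: 385 - 3p₁ + 2p₂ = p₁ → 4p₁ - 2p₂ = 385.
Market 2: 5p₂ - p₁ = 299.
Eliminating p₂: 5×(1) + 2×(2) gives 18p₁ = 2523, so p₁ = 841/6.
Back-substitute into (2): p₂ = (299 + 1×841/6) / 5 = 527/6.

p₁ = 841/6, p₂ = 527/6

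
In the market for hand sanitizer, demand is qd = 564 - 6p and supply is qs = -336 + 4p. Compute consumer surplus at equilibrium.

Equilibrium: 564 - 6p = -336 + 4p gives p* = 90, q* = 24.
Demand choke price (qd = 0): p = 94.
CS = ½(94 − 90)(24) = 48.

Consumer surplus = 48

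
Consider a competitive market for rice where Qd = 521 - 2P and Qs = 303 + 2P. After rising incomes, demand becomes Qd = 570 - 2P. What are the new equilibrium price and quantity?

P' = 66.75, Q' = 436.5

Original equilibrium: P* = 54.5, Q* = 412.
New equilibrium: 570 - 2P = 303 + 2P, so 267 = 4P and P' = 66.75; Q' = 570 − 2(66.75) = 436.5.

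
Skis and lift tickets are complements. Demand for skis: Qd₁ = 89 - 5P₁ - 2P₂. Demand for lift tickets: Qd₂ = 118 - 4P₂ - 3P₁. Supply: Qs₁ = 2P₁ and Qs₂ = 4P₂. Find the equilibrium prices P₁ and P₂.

Market 1: 89 - 5P₁ - 2P₂ = 2P₁ → 7P₁ + 2P₂ = 89.
Market 2: 8P₂ + 3P₁ = 118.
Eliminating P₂: 8×(1) − 2×(2) gives 50P₁ = 476, so P₁ = 9.52.
Back-substitute into (2): P₂ = (118 − 3×9.52) / 8 = 11.18.

P₁ = 9.52, P₂ = 11.18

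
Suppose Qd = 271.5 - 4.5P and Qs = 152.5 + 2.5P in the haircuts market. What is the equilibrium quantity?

Set Qd = Qs: 271.5 - 4.5P = 152.5 + 2.5P.
119 = 7P, so P* = 17.
Q* = 271.5 − 4.5(17) = 195.

Q* = 195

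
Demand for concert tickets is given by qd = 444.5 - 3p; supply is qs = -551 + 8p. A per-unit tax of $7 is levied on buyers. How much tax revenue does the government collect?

Tax revenue = 12145/11

Pre-tax equilibrium: p* = 90.5, q* = 173.
Tax on buyers shifts demand to qd = 444.5 − 3(p + 7) = 423.5 - 3p.
423.5 - 3p = -551 + 8p gives seller price ps = 1949/22; buyers pay pb = 1949/22 + 7 = 2103/22.
New quantity: q = 444.5 − 3(2103/22) = 1735/11.
Revenue = 7 × 1735/11 = 12145/11.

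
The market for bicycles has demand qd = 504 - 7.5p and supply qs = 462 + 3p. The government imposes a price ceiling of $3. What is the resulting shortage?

Equilibrium price would be p* = 4, so the ceiling at 3 binds.
At p = 3: qd = 504 − 7.5(3) = 481.5, qs = 462 + 3(3) = 471.
Shortage = 481.5 − 471 = 10.5.

Shortage = 10.5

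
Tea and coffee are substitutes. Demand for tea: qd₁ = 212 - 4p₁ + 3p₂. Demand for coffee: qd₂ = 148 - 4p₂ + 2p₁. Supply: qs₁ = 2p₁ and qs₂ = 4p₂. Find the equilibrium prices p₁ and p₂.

p₁ = 1070/21, p₂ = 656/21

Market 1: 212 - 4p₁ + 3p₂ = 2p₁ → 6p₁ - 3p₂ = 212.
Market 2: 8p₂ - 2p₁ = 148.
Eliminating p₂: 8×(1) + 3×(2) gives 42p₁ = 2140, so p₁ = 1070/21.
Back-substitute into (2): p₂ = (148 + 2×1070/21) / 8 = 656/21.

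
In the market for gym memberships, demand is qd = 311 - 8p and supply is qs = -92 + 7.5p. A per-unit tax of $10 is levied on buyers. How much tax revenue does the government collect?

Tax revenue = 19930/31

Pre-tax equilibrium: p* = 26, q* = 103.
Tax on buyers shifts demand to qd = 311 − 8(p + 10) = 231 - 8p.
231 - 8p = -92 + 7.5p gives seller price ps = 646/31; buyers pay pb = 646/31 + 10 = 956/31.
New quantity: q = 311 − 8(956/31) = 1993/31.
Revenue = 10 × 1993/31 = 19930/31.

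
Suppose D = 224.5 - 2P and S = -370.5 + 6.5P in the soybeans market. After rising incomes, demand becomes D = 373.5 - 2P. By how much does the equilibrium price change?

ΔP = 298/17

Original equilibrium: P* = 70, Q* = 84.5.
New equilibrium: 373.5 - 2P = -370.5 + 6.5P, so 744 = 8.5P and P' = 1488/17; Q' = 373.5 − 2(1488/17) = 6747/34.
Change in price: 1488/17 − 70 = 298/17.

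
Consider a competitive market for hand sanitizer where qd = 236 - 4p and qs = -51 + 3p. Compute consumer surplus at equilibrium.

Equilibrium: 236 - 4p = -51 + 3p gives p* = 41, q* = 72.
Demand choke price (qd = 0): p = 59.
CS = ½(59 − 41)(72) = 648.

Consumer surplus = 648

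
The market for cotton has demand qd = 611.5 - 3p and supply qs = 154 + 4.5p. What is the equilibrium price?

Set qd = qs: 611.5 - 3p = 154 + 4.5p.
457.5 = 7.5p, so p* = 61.
q* = 611.5 − 3(61) = 428.5.

p* = 61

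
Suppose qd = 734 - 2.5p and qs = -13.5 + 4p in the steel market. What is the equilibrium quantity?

q* = 446.5

Set qd = qs: 734 - 2.5p = -13.5 + 4p.
747.5 = 6.5p, so p* = 115.
q* = 734 − 2.5(115) = 446.5.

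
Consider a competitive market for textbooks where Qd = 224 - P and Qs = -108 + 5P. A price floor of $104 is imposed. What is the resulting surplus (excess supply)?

Equilibrium price would be P* = 166/3, so the floor at 104 binds.
At P = 104: Qd = 120, Qs = 412.
Surplus = 412 − 120 = 292.

Surplus = 292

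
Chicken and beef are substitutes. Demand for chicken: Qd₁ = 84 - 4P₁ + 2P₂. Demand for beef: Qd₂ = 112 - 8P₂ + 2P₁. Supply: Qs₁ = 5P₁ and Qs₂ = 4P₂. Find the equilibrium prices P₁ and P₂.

P₁ = 154/13, P₂ = 147/13

Market 1: 84 - 4P₁ + 2P₂ = 5P₁ → 9P₁ - 2P₂ = 84.
Market 2: 12P₂ - 2P₁ = 112.
Eliminating P₂: 12×(1) + 2×(2) gives 104P₁ = 1232, so P₁ = 154/13.
Back-substitute into (2): P₂ = (112 + 2×154/13) / 12 = 147/13.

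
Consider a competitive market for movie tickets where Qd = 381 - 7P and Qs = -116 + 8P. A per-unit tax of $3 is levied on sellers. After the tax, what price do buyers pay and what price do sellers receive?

Pre-tax equilibrium: P* = 497/15, Q* = 2236/15.
Tax on sellers shifts supply to Qs = -116 + 8(P − 3) = -140 + 8P.
381 - 7P = -140 + 8P gives buyer price Pb = 521/15; sellers receive Ps = 521/15 − 3 = 476/15.
New quantity: Q = 381 − 7(521/15) = 2068/15.

Buyers pay 521/15, sellers receive 476/15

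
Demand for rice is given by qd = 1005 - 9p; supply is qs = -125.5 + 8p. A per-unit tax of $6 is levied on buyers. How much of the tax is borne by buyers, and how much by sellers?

Pre-tax equilibrium: p* = 66.5, q* = 406.5.
Tax on buyers shifts demand to qd = 1005 − 9(p + 6) = 951 - 9p.
951 - 9p = -125.5 + 8p gives seller price ps = 2153/34; buyers pay pb = 2153/34 + 6 = 2357/34.
New quantity: q = 1005 − 9(2357/34) = 12957/34.
Buyer burden = 2357/34 − 66.5 = 48/17; seller burden = 66.5 − 2153/34 = 54/17.

Buyers bear 48/17, sellers bear 54/17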